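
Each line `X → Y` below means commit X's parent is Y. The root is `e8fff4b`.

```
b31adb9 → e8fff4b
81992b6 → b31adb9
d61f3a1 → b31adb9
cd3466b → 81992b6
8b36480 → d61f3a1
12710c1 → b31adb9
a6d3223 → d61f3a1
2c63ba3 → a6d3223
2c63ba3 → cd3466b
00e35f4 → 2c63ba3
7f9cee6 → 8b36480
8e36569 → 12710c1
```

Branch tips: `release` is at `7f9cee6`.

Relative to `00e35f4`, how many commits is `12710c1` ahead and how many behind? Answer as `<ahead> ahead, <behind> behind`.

Reachable from 12710c1: {12710c1, b31adb9, e8fff4b}.
Reachable from 00e35f4: {00e35f4, 2c63ba3, 81992b6, a6d3223, b31adb9, cd3466b, d61f3a1, e8fff4b}.
Only in 12710c1's history (ahead): {12710c1} — 1.
Only in 00e35f4's history (behind): {00e35f4, 2c63ba3, 81992b6, a6d3223, cd3466b, d61f3a1} — 6.

1 ahead, 6 behind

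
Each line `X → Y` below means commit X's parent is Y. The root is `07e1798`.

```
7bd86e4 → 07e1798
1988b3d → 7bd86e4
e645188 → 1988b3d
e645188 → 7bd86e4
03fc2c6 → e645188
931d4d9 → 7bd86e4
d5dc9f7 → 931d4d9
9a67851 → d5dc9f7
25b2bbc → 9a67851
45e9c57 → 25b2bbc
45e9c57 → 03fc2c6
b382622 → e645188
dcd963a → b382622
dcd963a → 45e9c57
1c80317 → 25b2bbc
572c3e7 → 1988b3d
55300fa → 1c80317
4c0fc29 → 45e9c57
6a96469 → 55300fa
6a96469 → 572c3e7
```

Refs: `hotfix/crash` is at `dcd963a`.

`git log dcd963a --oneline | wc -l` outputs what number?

Walking parent pointers from dcd963a: reachable set = {03fc2c6, 07e1798, 1988b3d, 25b2bbc, 45e9c57, 7bd86e4, 931d4d9, 9a67851, b382622, d5dc9f7, dcd963a, e645188}.
That is 12 commits.

12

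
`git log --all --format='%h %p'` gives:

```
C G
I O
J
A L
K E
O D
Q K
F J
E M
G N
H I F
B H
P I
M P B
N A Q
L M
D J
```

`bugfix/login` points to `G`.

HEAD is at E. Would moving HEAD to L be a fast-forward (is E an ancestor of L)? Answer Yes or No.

No

A fast-forward from E to L is possible iff E is an ancestor of L.
Ancestors of L: {B, D, F, H, I, J, L, M, O, P}.
E is not among them, so fast-forward is not possible.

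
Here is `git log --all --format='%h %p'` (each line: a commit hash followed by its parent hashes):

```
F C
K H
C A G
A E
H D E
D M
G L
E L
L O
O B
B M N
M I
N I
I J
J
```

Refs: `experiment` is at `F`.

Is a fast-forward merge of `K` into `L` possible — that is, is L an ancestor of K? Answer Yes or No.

Yes

A fast-forward from L to K is possible iff L is an ancestor of K.
Ancestors of K: {B, D, E, H, I, J, K, L, M, N, O}.
L is among them, so fast-forward is possible.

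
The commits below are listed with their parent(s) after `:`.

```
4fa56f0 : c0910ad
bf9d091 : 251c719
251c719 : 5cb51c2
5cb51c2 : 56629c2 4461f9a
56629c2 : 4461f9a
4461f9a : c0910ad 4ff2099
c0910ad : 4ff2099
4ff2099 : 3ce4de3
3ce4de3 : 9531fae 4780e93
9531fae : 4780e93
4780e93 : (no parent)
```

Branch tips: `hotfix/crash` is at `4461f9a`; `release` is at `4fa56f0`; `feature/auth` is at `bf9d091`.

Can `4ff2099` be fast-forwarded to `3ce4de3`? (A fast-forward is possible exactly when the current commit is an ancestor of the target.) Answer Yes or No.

A fast-forward from 4ff2099 to 3ce4de3 is possible iff 4ff2099 is an ancestor of 3ce4de3.
Ancestors of 3ce4de3: {3ce4de3, 4780e93, 9531fae}.
4ff2099 is not among them, so fast-forward is not possible.

No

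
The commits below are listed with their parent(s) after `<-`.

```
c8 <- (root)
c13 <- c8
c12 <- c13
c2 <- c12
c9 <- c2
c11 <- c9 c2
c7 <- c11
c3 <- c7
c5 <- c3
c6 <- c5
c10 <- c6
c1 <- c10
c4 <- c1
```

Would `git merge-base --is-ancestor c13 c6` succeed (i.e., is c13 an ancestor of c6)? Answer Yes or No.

Yes

Ancestors of c6 (commits reachable by following parents): {c11, c12, c13, c2, c3, c5, c6, c7, c8, c9}.
c13 is in that set, so it is an ancestor of c6.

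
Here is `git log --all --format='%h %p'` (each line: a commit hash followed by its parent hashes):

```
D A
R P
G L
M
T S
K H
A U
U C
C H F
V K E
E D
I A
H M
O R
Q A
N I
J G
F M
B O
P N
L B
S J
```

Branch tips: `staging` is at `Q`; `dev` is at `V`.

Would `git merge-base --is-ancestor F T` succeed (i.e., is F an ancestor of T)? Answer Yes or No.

Ancestors of T (commits reachable by following parents): {A, B, C, F, G, H, I, J, L, M, N, O, P, R, S, T, U}.
F is in that set, so it is an ancestor of T.

Yes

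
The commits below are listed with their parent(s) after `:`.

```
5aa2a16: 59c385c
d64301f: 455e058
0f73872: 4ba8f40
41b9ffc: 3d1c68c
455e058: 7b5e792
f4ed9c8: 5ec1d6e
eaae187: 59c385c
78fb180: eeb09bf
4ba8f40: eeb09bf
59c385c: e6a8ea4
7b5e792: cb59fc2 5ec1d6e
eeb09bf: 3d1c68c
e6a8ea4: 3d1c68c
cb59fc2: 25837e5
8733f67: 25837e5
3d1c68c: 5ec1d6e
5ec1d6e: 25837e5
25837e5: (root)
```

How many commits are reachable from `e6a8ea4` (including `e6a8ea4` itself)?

4

Walking parent pointers from e6a8ea4: reachable set = {25837e5, 3d1c68c, 5ec1d6e, e6a8ea4}.
That is 4 commits.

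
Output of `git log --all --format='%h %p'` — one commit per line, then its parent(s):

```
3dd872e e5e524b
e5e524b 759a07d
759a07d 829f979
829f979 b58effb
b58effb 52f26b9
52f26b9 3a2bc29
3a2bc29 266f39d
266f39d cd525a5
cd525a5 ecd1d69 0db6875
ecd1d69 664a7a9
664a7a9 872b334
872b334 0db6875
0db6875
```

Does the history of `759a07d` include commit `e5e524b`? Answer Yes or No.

No

Ancestors of 759a07d: {0db6875, 266f39d, 3a2bc29, 52f26b9, 664a7a9, 759a07d, 829f979, 872b334, b58effb, cd525a5, ecd1d69}.
e5e524b is not in that set, so it is not an ancestor of 759a07d.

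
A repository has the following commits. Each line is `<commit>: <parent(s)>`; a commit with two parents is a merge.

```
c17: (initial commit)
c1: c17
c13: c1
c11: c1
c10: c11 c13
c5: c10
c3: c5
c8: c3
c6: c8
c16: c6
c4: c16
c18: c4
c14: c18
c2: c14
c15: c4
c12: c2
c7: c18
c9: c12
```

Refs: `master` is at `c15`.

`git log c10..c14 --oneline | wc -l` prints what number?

8

Reachable from c14: {c1, c10, c11, c13, c14, c16, c17, c18, c3, c4, c5, c6, c8}.
Reachable from c10: {c1, c10, c11, c13, c17}.
In c14's history but not c10's: {c14, c16, c18, c3, c4, c5, c6, c8} — 8 commits.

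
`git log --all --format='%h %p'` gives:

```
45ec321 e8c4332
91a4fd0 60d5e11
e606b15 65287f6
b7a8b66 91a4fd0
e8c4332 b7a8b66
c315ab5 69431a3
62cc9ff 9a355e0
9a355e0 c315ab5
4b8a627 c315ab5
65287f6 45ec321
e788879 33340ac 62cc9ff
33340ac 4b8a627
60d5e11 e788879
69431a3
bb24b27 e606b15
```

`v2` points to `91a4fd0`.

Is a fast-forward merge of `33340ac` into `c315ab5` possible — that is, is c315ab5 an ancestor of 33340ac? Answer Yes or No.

A fast-forward from c315ab5 to 33340ac is possible iff c315ab5 is an ancestor of 33340ac.
Ancestors of 33340ac: {33340ac, 4b8a627, 69431a3, c315ab5}.
c315ab5 is among them, so fast-forward is possible.

Yes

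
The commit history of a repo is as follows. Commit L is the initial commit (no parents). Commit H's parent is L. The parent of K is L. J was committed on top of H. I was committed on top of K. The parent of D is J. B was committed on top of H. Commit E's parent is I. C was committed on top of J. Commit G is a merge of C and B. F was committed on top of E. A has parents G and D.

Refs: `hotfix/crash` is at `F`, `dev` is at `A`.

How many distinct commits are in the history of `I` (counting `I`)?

Walking parent pointers from I: reachable set = {I, K, L}.
That is 3 commits.

3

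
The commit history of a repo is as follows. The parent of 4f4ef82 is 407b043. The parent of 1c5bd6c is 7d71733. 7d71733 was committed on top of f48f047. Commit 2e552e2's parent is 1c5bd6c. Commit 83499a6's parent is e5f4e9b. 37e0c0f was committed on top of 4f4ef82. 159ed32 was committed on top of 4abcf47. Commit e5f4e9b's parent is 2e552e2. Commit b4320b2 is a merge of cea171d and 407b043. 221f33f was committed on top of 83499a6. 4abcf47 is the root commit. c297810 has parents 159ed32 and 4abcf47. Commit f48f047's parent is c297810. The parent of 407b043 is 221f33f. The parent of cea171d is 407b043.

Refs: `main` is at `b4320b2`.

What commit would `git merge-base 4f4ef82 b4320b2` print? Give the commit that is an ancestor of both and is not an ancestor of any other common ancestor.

407b043

Ancestors of 4f4ef82: {159ed32, 1c5bd6c, 221f33f, 2e552e2, 407b043, 4abcf47, 4f4ef82, 7d71733, 83499a6, c297810, e5f4e9b, f48f047}.
Ancestors of b4320b2: {159ed32, 1c5bd6c, 221f33f, 2e552e2, 407b043, 4abcf47, 7d71733, 83499a6, b4320b2, c297810, cea171d, e5f4e9b, f48f047}.
Common ancestors: {159ed32, 1c5bd6c, 221f33f, 2e552e2, 407b043, 4abcf47, 7d71733, 83499a6, c297810, e5f4e9b, f48f047}.
Among these, 407b043 is not an ancestor of any other common ancestor — it is the merge base.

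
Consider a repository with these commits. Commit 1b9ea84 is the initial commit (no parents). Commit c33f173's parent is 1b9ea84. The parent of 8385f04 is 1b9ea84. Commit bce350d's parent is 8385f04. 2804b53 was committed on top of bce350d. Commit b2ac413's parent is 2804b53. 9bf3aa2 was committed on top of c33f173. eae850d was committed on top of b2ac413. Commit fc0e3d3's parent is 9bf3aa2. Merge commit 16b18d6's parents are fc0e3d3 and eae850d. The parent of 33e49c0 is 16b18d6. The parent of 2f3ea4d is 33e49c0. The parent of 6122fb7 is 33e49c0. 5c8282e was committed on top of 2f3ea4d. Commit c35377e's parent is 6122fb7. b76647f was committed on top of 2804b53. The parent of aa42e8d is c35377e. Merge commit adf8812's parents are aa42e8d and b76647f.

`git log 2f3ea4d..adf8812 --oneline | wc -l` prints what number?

Reachable from adf8812: {16b18d6, 1b9ea84, 2804b53, 33e49c0, 6122fb7, 8385f04, 9bf3aa2, aa42e8d, adf8812, b2ac413, b76647f, bce350d, c33f173, c35377e, eae850d, fc0e3d3}.
Reachable from 2f3ea4d: {16b18d6, 1b9ea84, 2804b53, 2f3ea4d, 33e49c0, 8385f04, 9bf3aa2, b2ac413, bce350d, c33f173, eae850d, fc0e3d3}.
In adf8812's history but not 2f3ea4d's: {6122fb7, aa42e8d, adf8812, b76647f, c35377e} — 5 commits.

5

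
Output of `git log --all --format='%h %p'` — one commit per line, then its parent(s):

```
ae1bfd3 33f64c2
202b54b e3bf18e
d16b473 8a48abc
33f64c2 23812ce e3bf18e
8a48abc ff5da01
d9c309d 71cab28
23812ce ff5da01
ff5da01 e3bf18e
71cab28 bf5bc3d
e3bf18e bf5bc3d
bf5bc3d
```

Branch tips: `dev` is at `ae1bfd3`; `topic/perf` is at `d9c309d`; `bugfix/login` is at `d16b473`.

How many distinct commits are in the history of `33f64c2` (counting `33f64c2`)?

5

Walking parent pointers from 33f64c2: reachable set = {23812ce, 33f64c2, bf5bc3d, e3bf18e, ff5da01}.
That is 5 commits.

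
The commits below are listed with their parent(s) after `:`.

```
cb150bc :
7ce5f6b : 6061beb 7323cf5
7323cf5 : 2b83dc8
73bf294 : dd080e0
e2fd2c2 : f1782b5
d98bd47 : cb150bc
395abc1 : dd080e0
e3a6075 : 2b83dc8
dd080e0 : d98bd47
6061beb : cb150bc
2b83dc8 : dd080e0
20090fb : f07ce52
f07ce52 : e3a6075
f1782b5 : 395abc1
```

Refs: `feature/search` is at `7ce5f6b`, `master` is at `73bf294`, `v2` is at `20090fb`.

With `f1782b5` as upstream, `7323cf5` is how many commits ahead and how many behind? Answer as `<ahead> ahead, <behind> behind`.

2 ahead, 2 behind

Reachable from 7323cf5: {2b83dc8, 7323cf5, cb150bc, d98bd47, dd080e0}.
Reachable from f1782b5: {395abc1, cb150bc, d98bd47, dd080e0, f1782b5}.
Only in 7323cf5's history (ahead): {2b83dc8, 7323cf5} — 2.
Only in f1782b5's history (behind): {395abc1, f1782b5} — 2.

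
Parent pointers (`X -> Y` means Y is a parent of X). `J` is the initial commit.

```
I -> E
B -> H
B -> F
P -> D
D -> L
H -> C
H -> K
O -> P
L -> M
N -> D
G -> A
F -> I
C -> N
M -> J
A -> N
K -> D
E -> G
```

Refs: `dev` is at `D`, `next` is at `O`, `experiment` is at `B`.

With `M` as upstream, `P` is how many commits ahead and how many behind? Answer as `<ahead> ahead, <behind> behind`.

Reachable from P: {D, J, L, M, P}.
Reachable from M: {J, M}.
Only in P's history (ahead): {D, L, P} — 3.
Only in M's history (behind): {} — 0.

3 ahead, 0 behind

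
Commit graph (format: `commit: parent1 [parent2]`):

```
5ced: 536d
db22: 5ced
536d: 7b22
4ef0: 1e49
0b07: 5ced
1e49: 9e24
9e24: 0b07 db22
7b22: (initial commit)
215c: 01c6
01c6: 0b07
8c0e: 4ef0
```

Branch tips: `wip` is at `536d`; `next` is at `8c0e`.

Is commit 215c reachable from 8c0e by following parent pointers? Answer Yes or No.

No

Ancestors of 8c0e: {0b07, 1e49, 4ef0, 536d, 5ced, 7b22, 8c0e, 9e24, db22}.
215c is not in that set, so it is not an ancestor of 8c0e.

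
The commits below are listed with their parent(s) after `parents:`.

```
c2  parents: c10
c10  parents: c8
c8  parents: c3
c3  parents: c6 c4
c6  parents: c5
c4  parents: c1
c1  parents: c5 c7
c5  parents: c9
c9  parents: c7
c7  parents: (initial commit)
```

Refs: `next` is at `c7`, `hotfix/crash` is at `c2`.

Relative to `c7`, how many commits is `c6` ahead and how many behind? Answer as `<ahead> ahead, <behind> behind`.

3 ahead, 0 behind

Reachable from c6: {c5, c6, c7, c9}.
Reachable from c7: {c7}.
Only in c6's history (ahead): {c5, c6, c9} — 3.
Only in c7's history (behind): {} — 0.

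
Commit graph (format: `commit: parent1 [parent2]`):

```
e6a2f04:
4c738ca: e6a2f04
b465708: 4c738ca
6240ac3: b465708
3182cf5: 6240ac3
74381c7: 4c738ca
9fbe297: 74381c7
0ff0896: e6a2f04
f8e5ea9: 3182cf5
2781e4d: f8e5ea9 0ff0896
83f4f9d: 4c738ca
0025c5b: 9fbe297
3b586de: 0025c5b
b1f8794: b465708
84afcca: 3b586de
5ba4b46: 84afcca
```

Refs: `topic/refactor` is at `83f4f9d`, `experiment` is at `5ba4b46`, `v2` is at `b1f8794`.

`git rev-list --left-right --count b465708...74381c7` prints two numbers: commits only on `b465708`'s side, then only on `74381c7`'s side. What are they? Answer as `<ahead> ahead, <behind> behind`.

Reachable from b465708: {4c738ca, b465708, e6a2f04}.
Reachable from 74381c7: {4c738ca, 74381c7, e6a2f04}.
Only in b465708's history (ahead): {b465708} — 1.
Only in 74381c7's history (behind): {74381c7} — 1.

1 ahead, 1 behind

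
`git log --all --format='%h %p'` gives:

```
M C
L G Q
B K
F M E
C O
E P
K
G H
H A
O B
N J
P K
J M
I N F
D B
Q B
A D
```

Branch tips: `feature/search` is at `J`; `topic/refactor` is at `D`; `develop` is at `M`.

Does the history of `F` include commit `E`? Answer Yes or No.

Ancestors of F (commits reachable by following parents): {B, C, E, F, K, M, O, P}.
E is in that set, so it is an ancestor of F.

Yes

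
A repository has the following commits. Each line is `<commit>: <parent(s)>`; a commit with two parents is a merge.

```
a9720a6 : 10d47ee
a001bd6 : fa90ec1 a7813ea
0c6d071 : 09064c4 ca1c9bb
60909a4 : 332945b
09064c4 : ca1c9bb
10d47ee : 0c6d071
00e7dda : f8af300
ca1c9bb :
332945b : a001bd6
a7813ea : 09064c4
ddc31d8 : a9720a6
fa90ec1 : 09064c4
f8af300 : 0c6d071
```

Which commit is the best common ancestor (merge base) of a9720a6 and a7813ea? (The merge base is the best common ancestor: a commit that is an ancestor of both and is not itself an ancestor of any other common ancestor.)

09064c4

Ancestors of a9720a6: {09064c4, 0c6d071, 10d47ee, a9720a6, ca1c9bb}.
Ancestors of a7813ea: {09064c4, a7813ea, ca1c9bb}.
Common ancestors: {09064c4, ca1c9bb}.
Among these, 09064c4 is not an ancestor of any other common ancestor — it is the merge base.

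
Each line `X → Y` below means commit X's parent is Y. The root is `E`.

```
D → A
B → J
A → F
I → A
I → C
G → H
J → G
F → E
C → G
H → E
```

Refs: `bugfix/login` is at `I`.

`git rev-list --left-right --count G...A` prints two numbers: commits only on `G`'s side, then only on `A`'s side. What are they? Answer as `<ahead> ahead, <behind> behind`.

Reachable from G: {E, G, H}.
Reachable from A: {A, E, F}.
Only in G's history (ahead): {G, H} — 2.
Only in A's history (behind): {A, F} — 2.

2 ahead, 2 behind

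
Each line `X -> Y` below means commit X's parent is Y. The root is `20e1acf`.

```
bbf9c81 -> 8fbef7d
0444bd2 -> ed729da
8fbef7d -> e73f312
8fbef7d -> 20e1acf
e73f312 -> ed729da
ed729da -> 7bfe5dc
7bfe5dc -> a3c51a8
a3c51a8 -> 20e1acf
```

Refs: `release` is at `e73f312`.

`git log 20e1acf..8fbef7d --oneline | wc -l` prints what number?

Reachable from 8fbef7d: {20e1acf, 7bfe5dc, 8fbef7d, a3c51a8, e73f312, ed729da}.
Reachable from 20e1acf: {20e1acf}.
In 8fbef7d's history but not 20e1acf's: {7bfe5dc, 8fbef7d, a3c51a8, e73f312, ed729da} — 5 commits.

5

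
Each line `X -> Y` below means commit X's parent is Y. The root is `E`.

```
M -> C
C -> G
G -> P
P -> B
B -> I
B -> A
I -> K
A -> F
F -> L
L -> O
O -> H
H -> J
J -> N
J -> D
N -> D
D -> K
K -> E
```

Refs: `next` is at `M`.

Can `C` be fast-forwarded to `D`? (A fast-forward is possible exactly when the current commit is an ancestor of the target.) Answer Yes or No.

A fast-forward from C to D is possible iff C is an ancestor of D.
Ancestors of D: {D, E, K}.
C is not among them, so fast-forward is not possible.

No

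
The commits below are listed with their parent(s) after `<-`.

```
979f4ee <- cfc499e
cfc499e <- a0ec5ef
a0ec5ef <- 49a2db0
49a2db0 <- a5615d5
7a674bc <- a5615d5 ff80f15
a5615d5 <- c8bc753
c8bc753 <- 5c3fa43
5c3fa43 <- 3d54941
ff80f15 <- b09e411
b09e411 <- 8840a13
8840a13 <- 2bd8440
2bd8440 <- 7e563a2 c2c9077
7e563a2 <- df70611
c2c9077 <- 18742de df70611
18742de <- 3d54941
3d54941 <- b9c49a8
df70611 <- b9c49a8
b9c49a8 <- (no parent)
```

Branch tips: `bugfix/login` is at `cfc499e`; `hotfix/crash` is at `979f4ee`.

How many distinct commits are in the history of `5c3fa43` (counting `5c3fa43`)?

Walking parent pointers from 5c3fa43: reachable set = {3d54941, 5c3fa43, b9c49a8}.
That is 3 commits.

3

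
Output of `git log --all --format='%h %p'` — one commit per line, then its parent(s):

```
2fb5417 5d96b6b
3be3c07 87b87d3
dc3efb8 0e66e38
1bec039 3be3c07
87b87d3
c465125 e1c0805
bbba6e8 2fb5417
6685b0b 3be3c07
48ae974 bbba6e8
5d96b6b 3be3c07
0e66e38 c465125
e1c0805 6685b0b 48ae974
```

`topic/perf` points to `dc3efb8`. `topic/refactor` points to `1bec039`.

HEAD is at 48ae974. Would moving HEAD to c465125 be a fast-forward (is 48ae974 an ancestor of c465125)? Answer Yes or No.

Yes

A fast-forward from 48ae974 to c465125 is possible iff 48ae974 is an ancestor of c465125.
Ancestors of c465125: {2fb5417, 3be3c07, 48ae974, 5d96b6b, 6685b0b, 87b87d3, bbba6e8, c465125, e1c0805}.
48ae974 is among them, so fast-forward is possible.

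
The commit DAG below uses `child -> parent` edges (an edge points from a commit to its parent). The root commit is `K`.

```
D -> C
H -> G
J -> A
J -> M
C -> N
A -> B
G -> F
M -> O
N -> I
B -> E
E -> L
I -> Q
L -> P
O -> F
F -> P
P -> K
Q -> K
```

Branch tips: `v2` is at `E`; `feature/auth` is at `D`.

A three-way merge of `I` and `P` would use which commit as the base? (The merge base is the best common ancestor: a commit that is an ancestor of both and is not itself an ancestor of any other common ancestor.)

Ancestors of I: {I, K, Q}.
Ancestors of P: {K, P}.
Common ancestors: {K}.
The only common ancestor is K, so it is the merge base.

K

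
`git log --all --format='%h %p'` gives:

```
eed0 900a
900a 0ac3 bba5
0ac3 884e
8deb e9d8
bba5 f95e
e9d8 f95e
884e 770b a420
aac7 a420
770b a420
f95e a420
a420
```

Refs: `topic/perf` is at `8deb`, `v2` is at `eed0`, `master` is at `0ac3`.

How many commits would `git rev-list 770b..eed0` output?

Reachable from eed0: {0ac3, 770b, 884e, 900a, a420, bba5, eed0, f95e}.
Reachable from 770b: {770b, a420}.
In eed0's history but not 770b's: {0ac3, 884e, 900a, bba5, eed0, f95e} — 6 commits.

6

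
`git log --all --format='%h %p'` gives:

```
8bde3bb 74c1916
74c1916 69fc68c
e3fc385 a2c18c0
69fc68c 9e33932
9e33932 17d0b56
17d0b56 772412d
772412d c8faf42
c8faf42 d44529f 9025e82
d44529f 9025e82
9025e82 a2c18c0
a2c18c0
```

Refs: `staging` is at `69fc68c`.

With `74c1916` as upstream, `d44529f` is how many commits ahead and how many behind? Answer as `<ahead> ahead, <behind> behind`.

Reachable from d44529f: {9025e82, a2c18c0, d44529f}.
Reachable from 74c1916: {17d0b56, 69fc68c, 74c1916, 772412d, 9025e82, 9e33932, a2c18c0, c8faf42, d44529f}.
Only in d44529f's history (ahead): {} — 0.
Only in 74c1916's history (behind): {17d0b56, 69fc68c, 74c1916, 772412d, 9e33932, c8faf42} — 6.

0 ahead, 6 behind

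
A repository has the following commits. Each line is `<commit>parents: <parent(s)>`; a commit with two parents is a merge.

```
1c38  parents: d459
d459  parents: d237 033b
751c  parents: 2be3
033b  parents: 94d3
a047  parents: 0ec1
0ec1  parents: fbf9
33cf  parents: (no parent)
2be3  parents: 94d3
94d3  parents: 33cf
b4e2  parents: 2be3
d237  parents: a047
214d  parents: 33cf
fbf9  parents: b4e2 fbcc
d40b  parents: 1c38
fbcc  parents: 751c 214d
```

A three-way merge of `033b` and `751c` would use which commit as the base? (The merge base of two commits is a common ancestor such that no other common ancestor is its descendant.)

Ancestors of 033b: {033b, 33cf, 94d3}.
Ancestors of 751c: {2be3, 33cf, 751c, 94d3}.
Common ancestors: {33cf, 94d3}.
Among these, 94d3 is not an ancestor of any other common ancestor — it is the merge base.

94d3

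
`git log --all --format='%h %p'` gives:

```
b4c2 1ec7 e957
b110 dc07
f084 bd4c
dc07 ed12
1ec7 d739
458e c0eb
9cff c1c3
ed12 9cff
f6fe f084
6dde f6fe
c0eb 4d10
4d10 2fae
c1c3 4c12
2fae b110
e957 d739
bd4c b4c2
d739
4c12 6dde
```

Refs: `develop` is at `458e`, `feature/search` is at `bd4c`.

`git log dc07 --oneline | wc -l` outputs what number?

13

Walking parent pointers from dc07: reachable set = {1ec7, 4c12, 6dde, 9cff, b4c2, bd4c, c1c3, d739, dc07, e957, ed12, f084, f6fe}.
That is 13 commits.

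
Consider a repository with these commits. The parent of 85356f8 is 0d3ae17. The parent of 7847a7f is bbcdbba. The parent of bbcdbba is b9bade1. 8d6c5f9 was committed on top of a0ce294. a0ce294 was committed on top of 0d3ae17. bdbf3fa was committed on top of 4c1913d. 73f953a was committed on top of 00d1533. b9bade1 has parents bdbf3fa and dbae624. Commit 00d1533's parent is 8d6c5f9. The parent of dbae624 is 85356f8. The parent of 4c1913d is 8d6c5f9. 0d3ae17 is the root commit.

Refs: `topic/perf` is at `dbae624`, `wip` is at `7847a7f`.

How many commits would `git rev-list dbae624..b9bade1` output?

Reachable from b9bade1: {0d3ae17, 4c1913d, 85356f8, 8d6c5f9, a0ce294, b9bade1, bdbf3fa, dbae624}.
Reachable from dbae624: {0d3ae17, 85356f8, dbae624}.
In b9bade1's history but not dbae624's: {4c1913d, 8d6c5f9, a0ce294, b9bade1, bdbf3fa} — 5 commits.

5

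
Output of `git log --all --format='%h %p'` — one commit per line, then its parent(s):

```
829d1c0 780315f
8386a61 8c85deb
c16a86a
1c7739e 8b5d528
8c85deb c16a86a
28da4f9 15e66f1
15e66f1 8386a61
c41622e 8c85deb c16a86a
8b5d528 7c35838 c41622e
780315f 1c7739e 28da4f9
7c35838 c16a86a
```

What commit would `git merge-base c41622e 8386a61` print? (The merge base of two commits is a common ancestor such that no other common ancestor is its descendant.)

Ancestors of c41622e: {8c85deb, c16a86a, c41622e}.
Ancestors of 8386a61: {8386a61, 8c85deb, c16a86a}.
Common ancestors: {8c85deb, c16a86a}.
Among these, 8c85deb is not an ancestor of any other common ancestor — it is the merge base.

8c85deb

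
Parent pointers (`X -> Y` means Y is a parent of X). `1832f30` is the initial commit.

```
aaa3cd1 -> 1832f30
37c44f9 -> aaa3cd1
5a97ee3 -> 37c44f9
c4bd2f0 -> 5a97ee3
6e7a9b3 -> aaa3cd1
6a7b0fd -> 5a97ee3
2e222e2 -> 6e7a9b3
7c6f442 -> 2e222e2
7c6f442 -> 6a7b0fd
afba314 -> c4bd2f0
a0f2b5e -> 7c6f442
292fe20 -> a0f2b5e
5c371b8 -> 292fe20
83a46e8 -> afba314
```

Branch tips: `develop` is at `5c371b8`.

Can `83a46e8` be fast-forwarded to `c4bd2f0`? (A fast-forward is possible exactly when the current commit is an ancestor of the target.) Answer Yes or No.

A fast-forward from 83a46e8 to c4bd2f0 is possible iff 83a46e8 is an ancestor of c4bd2f0.
Ancestors of c4bd2f0: {1832f30, 37c44f9, 5a97ee3, aaa3cd1, c4bd2f0}.
83a46e8 is not among them, so fast-forward is not possible.

No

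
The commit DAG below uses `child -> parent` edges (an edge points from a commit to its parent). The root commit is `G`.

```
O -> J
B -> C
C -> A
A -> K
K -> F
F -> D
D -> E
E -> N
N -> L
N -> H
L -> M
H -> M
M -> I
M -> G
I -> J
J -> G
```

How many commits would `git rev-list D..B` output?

5

Reachable from B: {A, B, C, D, E, F, G, H, I, J, K, L, M, N}.
Reachable from D: {D, E, G, H, I, J, L, M, N}.
In B's history but not D's: {A, B, C, F, K} — 5 commits.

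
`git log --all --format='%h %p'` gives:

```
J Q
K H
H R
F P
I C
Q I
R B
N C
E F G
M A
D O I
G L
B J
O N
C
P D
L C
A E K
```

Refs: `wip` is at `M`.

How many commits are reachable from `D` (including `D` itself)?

Walking parent pointers from D: reachable set = {C, D, I, N, O}.
That is 5 commits.

5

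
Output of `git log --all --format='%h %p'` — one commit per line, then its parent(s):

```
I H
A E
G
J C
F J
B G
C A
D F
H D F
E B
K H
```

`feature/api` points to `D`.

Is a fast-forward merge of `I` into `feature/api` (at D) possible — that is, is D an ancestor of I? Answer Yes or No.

Yes

A fast-forward from D to I is possible iff D is an ancestor of I.
Ancestors of I: {A, B, C, D, E, F, G, H, I, J}.
D is among them, so fast-forward is possible.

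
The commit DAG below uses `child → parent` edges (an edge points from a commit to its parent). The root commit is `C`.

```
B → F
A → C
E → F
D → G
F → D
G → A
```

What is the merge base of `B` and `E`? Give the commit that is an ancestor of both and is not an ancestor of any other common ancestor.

Ancestors of B: {A, B, C, D, F, G}.
Ancestors of E: {A, C, D, E, F, G}.
Common ancestors: {A, C, D, F, G}.
Among these, F is not an ancestor of any other common ancestor — it is the merge base.

F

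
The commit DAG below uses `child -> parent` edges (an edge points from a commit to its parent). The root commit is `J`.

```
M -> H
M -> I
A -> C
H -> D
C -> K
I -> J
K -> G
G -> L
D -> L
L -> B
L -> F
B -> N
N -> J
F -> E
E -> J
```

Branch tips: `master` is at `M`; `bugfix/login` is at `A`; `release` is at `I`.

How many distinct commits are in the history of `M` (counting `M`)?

10

Walking parent pointers from M: reachable set = {B, D, E, F, H, I, J, L, M, N}.
That is 10 commits.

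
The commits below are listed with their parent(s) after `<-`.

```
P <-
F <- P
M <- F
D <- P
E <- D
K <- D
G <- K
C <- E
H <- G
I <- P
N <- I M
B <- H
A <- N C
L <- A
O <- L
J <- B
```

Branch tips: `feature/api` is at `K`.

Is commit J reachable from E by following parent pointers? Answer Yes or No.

Ancestors of E: {D, E, P}.
J is not in that set, so it is not an ancestor of E.

No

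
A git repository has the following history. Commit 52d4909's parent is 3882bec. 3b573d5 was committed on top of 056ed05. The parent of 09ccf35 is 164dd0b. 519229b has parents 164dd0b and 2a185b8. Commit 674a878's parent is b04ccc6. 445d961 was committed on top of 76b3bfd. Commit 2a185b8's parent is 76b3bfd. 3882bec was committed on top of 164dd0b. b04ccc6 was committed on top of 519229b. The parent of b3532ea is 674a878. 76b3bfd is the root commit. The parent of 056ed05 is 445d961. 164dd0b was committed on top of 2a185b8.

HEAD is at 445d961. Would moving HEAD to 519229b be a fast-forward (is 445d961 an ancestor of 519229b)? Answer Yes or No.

No

A fast-forward from 445d961 to 519229b is possible iff 445d961 is an ancestor of 519229b.
Ancestors of 519229b: {164dd0b, 2a185b8, 519229b, 76b3bfd}.
445d961 is not among them, so fast-forward is not possible.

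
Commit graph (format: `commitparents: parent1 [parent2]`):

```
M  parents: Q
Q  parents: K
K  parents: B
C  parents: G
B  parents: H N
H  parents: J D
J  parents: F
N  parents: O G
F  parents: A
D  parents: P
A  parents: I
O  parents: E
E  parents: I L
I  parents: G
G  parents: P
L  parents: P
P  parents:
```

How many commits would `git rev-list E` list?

Walking parent pointers from E: reachable set = {E, G, I, L, P}.
That is 5 commits.

5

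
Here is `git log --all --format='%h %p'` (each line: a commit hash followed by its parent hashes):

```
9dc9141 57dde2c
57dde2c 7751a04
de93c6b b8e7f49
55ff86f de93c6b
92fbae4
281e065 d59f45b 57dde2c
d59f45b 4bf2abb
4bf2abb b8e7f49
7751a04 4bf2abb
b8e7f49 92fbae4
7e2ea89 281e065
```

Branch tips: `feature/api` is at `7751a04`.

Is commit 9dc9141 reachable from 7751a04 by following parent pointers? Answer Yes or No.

Ancestors of 7751a04: {4bf2abb, 7751a04, 92fbae4, b8e7f49}.
9dc9141 is not in that set, so it is not an ancestor of 7751a04.

No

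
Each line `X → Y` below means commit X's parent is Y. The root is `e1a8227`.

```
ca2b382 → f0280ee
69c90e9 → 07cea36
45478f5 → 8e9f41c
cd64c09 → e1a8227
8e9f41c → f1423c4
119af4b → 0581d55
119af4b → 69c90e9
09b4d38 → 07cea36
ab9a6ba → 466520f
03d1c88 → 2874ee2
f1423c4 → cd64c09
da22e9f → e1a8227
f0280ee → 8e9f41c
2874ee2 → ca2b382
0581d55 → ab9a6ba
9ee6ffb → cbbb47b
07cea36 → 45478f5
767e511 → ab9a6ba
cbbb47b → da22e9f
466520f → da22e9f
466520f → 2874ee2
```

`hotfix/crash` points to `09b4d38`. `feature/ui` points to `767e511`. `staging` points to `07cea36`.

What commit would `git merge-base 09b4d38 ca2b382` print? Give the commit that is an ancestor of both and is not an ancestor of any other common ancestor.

8e9f41c

Ancestors of 09b4d38: {07cea36, 09b4d38, 45478f5, 8e9f41c, cd64c09, e1a8227, f1423c4}.
Ancestors of ca2b382: {8e9f41c, ca2b382, cd64c09, e1a8227, f0280ee, f1423c4}.
Common ancestors: {8e9f41c, cd64c09, e1a8227, f1423c4}.
Among these, 8e9f41c is not an ancestor of any other common ancestor — it is the merge base.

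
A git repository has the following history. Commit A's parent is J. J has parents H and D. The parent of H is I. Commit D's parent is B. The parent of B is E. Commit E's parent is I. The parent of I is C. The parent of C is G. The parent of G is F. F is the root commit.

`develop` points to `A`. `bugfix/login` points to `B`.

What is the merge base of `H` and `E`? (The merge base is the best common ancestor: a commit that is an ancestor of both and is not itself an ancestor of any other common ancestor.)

Ancestors of H: {C, F, G, H, I}.
Ancestors of E: {C, E, F, G, I}.
Common ancestors: {C, F, G, I}.
Among these, I is not an ancestor of any other common ancestor — it is the merge base.

I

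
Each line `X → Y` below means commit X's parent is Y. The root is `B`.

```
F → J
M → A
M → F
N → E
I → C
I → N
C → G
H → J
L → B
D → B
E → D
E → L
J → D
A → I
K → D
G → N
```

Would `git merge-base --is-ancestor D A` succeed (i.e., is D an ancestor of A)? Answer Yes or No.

Ancestors of A (commits reachable by following parents): {A, B, C, D, E, G, I, L, N}.
D is in that set, so it is an ancestor of A.

Yes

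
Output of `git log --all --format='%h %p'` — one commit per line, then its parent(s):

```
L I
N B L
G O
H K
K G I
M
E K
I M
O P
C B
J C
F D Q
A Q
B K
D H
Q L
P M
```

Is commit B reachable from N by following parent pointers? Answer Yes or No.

Ancestors of N (commits reachable by following parents): {B, G, I, K, L, M, N, O, P}.
B is in that set, so it is an ancestor of N.

Yes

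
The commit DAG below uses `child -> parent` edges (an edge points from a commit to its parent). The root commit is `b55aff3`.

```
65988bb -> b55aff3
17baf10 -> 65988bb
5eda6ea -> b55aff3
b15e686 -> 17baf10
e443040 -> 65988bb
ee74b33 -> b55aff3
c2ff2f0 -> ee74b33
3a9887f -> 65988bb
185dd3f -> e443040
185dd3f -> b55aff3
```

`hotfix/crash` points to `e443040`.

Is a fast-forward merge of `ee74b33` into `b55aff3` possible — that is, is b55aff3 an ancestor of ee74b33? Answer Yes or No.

A fast-forward from b55aff3 to ee74b33 is possible iff b55aff3 is an ancestor of ee74b33.
Ancestors of ee74b33: {b55aff3, ee74b33}.
b55aff3 is among them, so fast-forward is possible.

Yes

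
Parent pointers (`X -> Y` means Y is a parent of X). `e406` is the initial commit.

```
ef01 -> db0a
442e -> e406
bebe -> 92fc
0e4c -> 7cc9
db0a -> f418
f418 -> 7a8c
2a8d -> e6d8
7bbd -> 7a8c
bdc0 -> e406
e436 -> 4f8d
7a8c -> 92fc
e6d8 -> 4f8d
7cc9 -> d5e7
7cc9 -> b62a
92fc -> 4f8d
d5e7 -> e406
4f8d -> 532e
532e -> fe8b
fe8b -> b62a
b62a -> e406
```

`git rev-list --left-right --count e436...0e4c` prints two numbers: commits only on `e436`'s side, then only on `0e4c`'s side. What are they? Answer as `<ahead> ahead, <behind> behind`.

Reachable from e436: {4f8d, 532e, b62a, e406, e436, fe8b}.
Reachable from 0e4c: {0e4c, 7cc9, b62a, d5e7, e406}.
Only in e436's history (ahead): {4f8d, 532e, e436, fe8b} — 4.
Only in 0e4c's history (behind): {0e4c, 7cc9, d5e7} — 3.

4 ahead, 3 behind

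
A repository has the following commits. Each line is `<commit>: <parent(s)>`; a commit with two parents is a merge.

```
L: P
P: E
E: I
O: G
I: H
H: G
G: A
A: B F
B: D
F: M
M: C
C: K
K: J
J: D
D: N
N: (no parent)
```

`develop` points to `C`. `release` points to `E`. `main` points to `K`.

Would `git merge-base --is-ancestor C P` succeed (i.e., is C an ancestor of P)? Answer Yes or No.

Ancestors of P (commits reachable by following parents): {A, B, C, D, E, F, G, H, I, J, K, M, N, P}.
C is in that set, so it is an ancestor of P.

Yes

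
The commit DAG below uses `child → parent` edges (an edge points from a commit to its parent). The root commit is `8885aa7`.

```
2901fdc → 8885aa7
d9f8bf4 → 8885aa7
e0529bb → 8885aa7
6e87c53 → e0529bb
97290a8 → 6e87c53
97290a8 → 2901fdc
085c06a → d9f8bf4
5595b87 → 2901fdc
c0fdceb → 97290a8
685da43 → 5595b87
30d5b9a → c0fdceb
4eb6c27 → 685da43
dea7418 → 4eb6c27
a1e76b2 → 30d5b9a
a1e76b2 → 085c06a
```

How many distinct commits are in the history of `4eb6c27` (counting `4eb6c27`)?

Walking parent pointers from 4eb6c27: reachable set = {2901fdc, 4eb6c27, 5595b87, 685da43, 8885aa7}.
That is 5 commits.

5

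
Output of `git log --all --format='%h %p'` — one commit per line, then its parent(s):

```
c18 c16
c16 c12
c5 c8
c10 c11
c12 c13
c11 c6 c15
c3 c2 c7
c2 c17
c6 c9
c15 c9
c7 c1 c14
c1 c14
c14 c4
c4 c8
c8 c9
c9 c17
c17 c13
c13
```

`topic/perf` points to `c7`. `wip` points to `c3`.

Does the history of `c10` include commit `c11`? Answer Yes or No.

Yes

Ancestors of c10 (commits reachable by following parents): {c10, c11, c13, c15, c17, c6, c9}.
c11 is in that set, so it is an ancestor of c10.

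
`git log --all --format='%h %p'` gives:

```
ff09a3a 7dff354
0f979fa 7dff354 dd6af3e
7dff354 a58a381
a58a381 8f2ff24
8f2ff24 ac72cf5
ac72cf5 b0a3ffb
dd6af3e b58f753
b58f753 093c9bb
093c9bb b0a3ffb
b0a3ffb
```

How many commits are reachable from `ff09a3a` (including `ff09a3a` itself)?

6

Walking parent pointers from ff09a3a: reachable set = {7dff354, 8f2ff24, a58a381, ac72cf5, b0a3ffb, ff09a3a}.
That is 6 commits.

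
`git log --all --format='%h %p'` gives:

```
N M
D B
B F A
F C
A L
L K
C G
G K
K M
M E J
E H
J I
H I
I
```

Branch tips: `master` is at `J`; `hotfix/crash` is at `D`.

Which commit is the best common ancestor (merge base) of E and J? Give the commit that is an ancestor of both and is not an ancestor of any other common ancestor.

I

Ancestors of E: {E, H, I}.
Ancestors of J: {I, J}.
Common ancestors: {I}.
The only common ancestor is I, so it is the merge base.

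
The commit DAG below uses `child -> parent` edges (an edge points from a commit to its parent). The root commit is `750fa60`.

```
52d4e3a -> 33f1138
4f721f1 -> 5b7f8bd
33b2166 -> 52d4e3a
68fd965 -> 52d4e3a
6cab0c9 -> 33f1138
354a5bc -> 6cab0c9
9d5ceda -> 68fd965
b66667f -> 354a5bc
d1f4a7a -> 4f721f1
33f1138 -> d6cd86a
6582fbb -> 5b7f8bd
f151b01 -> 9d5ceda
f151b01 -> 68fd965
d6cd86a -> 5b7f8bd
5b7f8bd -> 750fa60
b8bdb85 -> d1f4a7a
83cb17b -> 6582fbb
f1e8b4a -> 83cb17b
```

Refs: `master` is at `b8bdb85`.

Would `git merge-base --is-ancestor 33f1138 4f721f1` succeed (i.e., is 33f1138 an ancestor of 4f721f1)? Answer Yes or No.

Ancestors of 4f721f1: {4f721f1, 5b7f8bd, 750fa60}.
33f1138 is not in that set, so it is not an ancestor of 4f721f1.

No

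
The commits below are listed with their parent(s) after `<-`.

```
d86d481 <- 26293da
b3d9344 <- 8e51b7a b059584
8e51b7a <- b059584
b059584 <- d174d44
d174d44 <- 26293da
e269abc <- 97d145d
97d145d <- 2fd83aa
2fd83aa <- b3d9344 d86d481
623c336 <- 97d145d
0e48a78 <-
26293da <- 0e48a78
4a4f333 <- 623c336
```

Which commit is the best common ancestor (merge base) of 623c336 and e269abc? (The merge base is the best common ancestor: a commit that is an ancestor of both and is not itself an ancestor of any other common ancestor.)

97d145d

Ancestors of 623c336: {0e48a78, 26293da, 2fd83aa, 623c336, 8e51b7a, 97d145d, b059584, b3d9344, d174d44, d86d481}.
Ancestors of e269abc: {0e48a78, 26293da, 2fd83aa, 8e51b7a, 97d145d, b059584, b3d9344, d174d44, d86d481, e269abc}.
Common ancestors: {0e48a78, 26293da, 2fd83aa, 8e51b7a, 97d145d, b059584, b3d9344, d174d44, d86d481}.
Among these, 97d145d is not an ancestor of any other common ancestor — it is the merge base.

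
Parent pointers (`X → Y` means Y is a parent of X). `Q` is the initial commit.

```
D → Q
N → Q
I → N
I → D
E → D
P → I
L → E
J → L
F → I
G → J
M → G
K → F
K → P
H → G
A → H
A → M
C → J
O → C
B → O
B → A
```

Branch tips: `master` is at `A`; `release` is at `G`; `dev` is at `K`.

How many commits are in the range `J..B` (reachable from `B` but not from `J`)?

7

Reachable from B: {A, B, C, D, E, G, H, J, L, M, O, Q}.
Reachable from J: {D, E, J, L, Q}.
In B's history but not J's: {A, B, C, G, H, M, O} — 7 commits.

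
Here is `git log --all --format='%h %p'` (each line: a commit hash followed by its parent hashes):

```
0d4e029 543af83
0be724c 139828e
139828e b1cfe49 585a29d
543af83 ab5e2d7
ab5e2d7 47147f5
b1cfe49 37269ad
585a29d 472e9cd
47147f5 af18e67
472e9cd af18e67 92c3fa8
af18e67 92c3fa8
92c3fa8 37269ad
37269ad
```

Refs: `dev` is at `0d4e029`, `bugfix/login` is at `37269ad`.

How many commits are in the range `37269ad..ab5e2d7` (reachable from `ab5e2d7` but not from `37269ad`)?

Reachable from ab5e2d7: {37269ad, 47147f5, 92c3fa8, ab5e2d7, af18e67}.
Reachable from 37269ad: {37269ad}.
In ab5e2d7's history but not 37269ad's: {47147f5, 92c3fa8, ab5e2d7, af18e67} — 4 commits.

4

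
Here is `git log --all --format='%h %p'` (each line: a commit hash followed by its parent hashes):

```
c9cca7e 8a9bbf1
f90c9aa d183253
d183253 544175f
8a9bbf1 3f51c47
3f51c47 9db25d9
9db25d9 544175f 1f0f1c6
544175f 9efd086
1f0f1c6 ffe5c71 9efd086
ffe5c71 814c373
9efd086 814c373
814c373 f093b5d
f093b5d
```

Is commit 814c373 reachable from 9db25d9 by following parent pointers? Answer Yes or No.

Yes

Ancestors of 9db25d9 (commits reachable by following parents): {1f0f1c6, 544175f, 814c373, 9db25d9, 9efd086, f093b5d, ffe5c71}.
814c373 is in that set, so it is an ancestor of 9db25d9.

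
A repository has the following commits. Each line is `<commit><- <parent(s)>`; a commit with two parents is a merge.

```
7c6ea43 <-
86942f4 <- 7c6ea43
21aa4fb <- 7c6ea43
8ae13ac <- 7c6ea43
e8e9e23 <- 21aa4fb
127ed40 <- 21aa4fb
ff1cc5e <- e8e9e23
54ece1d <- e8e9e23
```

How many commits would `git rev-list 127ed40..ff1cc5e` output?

2

Reachable from ff1cc5e: {21aa4fb, 7c6ea43, e8e9e23, ff1cc5e}.
Reachable from 127ed40: {127ed40, 21aa4fb, 7c6ea43}.
In ff1cc5e's history but not 127ed40's: {e8e9e23, ff1cc5e} — 2 commits.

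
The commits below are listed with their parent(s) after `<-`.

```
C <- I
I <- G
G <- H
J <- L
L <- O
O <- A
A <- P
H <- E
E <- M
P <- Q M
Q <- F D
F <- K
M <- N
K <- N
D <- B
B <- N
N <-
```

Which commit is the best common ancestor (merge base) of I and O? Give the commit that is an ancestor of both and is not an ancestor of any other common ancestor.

Ancestors of I: {E, G, H, I, M, N}.
Ancestors of O: {A, B, D, F, K, M, N, O, P, Q}.
Common ancestors: {M, N}.
Among these, M is not an ancestor of any other common ancestor — it is the merge base.

M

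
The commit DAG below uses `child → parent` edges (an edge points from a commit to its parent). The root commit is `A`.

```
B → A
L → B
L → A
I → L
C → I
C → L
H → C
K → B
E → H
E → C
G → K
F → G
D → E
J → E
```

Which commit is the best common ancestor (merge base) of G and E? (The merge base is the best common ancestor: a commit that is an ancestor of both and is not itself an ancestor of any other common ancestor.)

Ancestors of G: {A, B, G, K}.
Ancestors of E: {A, B, C, E, H, I, L}.
Common ancestors: {A, B}.
Among these, B is not an ancestor of any other common ancestor — it is the merge base.

B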